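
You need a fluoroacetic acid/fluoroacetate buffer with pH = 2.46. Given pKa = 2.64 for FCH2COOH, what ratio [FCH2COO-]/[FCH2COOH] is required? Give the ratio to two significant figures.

ratio = 0.66

pH = pKa + log(r) ⇒ log(r) = 2.46 − 2.64 = -0.18
r = [FCH2COO-]/[FCH2COOH] = 10^(-0.18) = 0.661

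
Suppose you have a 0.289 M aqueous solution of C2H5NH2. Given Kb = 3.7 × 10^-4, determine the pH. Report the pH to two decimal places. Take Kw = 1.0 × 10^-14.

C2H5NH2 + H2O ⇌ C2H5NH3+ + OH-
Kb = x²/(0.289 − x) = 3.7 × 10^-4
Since Kb ≪ C₀, x ≈ √(Kb·C₀) = 1.03 × 10^-2 M.
Check: 3.6% ionized — well under 5%, approximation valid.
pOH = −log(1.03 × 10^-2) = 1.99; pH = 14.00 − 1.99 = 12.01

pH = 12.01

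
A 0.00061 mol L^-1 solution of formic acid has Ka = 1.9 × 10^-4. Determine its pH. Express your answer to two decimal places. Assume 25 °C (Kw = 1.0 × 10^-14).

pH = 3.59

HCOOH ⇌ HCOO- + H+
From the ICE table, Ka = x²/(0.00061 − x) = 1.9 × 10^-4.
The 5% rule fails; solving x² + Ka·x − Ka·C₀ = 0 exactly:
x = (−Ka + √(Ka² + 4·Ka·C₀))/2 = 2.58 × 10^-4 M
pH = −log[H+] = −log(2.58 × 10^-4) = 3.59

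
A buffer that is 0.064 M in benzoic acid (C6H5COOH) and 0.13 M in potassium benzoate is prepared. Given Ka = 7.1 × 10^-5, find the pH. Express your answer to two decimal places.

pH = 4.46

pKa = −log(7.1 × 10^-5) = 4.149
Henderson–Hasselbalch: pH = pKa + log([C6H5COO-]/[C6H5COOH]) = 4.149 + log(0.13/0.064)
pH = 4.149 + (+0.308) = 4.46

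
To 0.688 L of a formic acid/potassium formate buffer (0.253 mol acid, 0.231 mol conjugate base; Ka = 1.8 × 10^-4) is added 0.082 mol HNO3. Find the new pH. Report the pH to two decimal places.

pH = 3.39

After neutralization: n(HCOOH) = 0.335 mol, n(HCOO-) = 0.149 mol.
pKa = −log(1.8 × 10^-4) = 3.745
pH = pKa + log(n_HCOO-/n_HCOOH) = 3.745 + log(0.149/0.335) = 3.745 + (-0.352)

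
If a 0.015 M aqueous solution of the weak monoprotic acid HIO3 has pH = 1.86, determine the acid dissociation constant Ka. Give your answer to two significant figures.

Ka = 1.6 × 10^-1

[H+] = 10^(-1.86) = 1.38 × 10^-2 M
At equilibrium [HA] = 0.015 − 1.38 × 10^-2 = 1.20 × 10^-3 M
Ka = [H+][A-]/[HA] = (1.38 × 10^-2)² / 1.20 × 10^-3 = 1.6 × 10^-1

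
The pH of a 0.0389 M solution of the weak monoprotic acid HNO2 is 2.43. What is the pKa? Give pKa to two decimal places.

[H+] = 10^(-2.43) = 3.72 × 10^-3 M
At equilibrium [HA] = 0.0389 − 3.72 × 10^-3 = 3.52 × 10^-2 M
Ka = [H+][A-]/[HA] = (3.72 × 10^-3)² / 3.52 × 10^-2 = 3.93 × 10^-4
pKa = -log(3.93 × 10^-4) = 3.41

pKa = 3.41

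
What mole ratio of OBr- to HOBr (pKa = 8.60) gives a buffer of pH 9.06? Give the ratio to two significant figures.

pH = pKa + log(r) ⇒ log(r) = 9.06 − 8.60 = +0.46
r = [OBr-]/[HOBr] = 10^(+0.46) = 2.88

ratio = 2.9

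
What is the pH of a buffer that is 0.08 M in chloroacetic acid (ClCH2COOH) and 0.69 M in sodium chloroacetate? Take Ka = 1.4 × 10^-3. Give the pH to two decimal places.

pKa = −log(1.4 × 10^-3) = 2.854
Using pH = pKa + log([base]/[acid]) with [base]/[acid] = 0.69/0.08:
pH = 2.854 + (+0.936) = 3.79

pH = 3.79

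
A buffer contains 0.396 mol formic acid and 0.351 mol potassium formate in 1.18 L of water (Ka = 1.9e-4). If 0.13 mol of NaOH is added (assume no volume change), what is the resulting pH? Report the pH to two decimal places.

pH = 3.98

OH- converts HCOOH to HCOO-: HCOOH → 0.266 mol, HCOO- → 0.481 mol.
pKa = −log(1.9 × 10^-4) = 3.721
pH = pKa + log(n_HCOO-/n_HCOOH) = 3.721 + log(0.481/0.266) = 3.721 + (+0.257)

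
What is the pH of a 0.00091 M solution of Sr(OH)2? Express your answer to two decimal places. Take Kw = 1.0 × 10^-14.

pH = 11.26

Sr(OH)2 is a strong base (each formula unit releases 2 OH-); [OH-] = 0.00182 M.
pOH = -log(0.00182) = 2.74
pH = 14.00 - 2.74 = 11.26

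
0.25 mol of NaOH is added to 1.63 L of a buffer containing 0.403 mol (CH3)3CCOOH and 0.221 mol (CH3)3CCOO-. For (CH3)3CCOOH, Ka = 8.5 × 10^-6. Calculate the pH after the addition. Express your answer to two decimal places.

OH- converts (CH3)3CCOOH to (CH3)3CCOO-: (CH3)3CCOOH → 0.153 mol, (CH3)3CCOO- → 0.471 mol.
pKa = −log(8.5 × 10^-6) = 5.071
pH = pKa + log(n_(CH3)3CCOO-/n_(CH3)3CCOOH) = 5.071 + log(0.471/0.153) = 5.071 + (+0.488)

pH = 5.56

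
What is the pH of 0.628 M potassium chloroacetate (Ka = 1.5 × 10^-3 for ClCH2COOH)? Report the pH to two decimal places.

pH = 8.31

ClCH2COO- is the conjugate base of the weak acid ClCH2COOH.
Kb = Kw/Ka = 1.0×10^-14 / 1.5 × 10^-3 = 6.67 × 10^-12
Kb = x²/(0.628 − x) = 6.67 × 10^-12
Assume x ≪ 0.628: x ≈ √(6.67 × 10^-12 × 0.628) = 2.05 × 10^-6 M
(x/C₀ = 0.00033% < 5%, so the approximation holds.)
pOH = 5.69, so pH = 14.00 − pOH = 8.31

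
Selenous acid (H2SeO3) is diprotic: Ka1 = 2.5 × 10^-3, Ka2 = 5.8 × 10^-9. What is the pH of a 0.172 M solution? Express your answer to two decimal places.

Ka1 ≫ Ka2, so treat the first dissociation as the only significant source of H+.
Ka1 = x²/(0.172 − x) = 2.5 × 10^-3
Solving the quadratic: x = (−Ka1 + √(Ka1² + 4·Ka1·C₀))/2 = 1.95 × 10^-2 M
pH = −log(1.95 × 10^-2) = 1.71

pH = 1.71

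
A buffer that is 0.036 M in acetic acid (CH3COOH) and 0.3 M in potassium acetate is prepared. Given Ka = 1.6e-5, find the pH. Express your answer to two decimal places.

pH = 5.72

pKa = −log(1.6 × 10^-5) = 4.796
pH = pKa + log([A⁻]/[HA]) = 4.796 + log(0.3/0.036)
pH = 4.796 + (+0.921) = 5.72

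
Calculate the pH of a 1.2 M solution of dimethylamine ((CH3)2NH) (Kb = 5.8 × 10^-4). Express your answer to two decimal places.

pH = 12.42

(CH3)2NH + H2O ⇌ (CH3)2NH2+ + OH-
Kb = x²/(1.2 − x) = 5.8 × 10^-4
Neglecting x in the denominator: x = √(5.8 × 10^-4 × 1.2) = 2.64 × 10^-2 M
Check: 2.2% ionized — well under 5%, approximation valid.
pOH = −log(2.64 × 10^-2) = 1.58; pH = 14.00 − 1.58 = 12.42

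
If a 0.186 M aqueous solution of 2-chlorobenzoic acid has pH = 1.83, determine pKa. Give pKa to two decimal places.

pKa = 2.89

[H+] = 10^(-1.83) = 1.48 × 10^-2 M
At equilibrium [HA] = 0.186 − 1.48 × 10^-2 = 1.71 × 10^-1 M
Ka = [H+][A-]/[HA] = (1.48 × 10^-2)² / 1.71 × 10^-1 = 1.28 × 10^-3
pKa = -log(1.28 × 10^-3) = 2.89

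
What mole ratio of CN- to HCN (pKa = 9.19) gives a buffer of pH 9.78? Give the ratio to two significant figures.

ratio = 3.9

pH = pKa + log(r) ⇒ log(r) = 9.78 − 9.19 = +0.59
r = [CN-]/[HCN] = 10^(+0.59) = 3.89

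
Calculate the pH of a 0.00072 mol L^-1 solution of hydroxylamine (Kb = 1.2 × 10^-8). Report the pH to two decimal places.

pH = 8.47

NH2OH + H2O ⇌ NH3OH+ + OH-
Kb = [OH-]²/(0.00072 − [OH-]) = 1.2 × 10^-8
Assume [OH-] ≪ 0.00072: [OH-] ≈ √(1.2 × 10^-8 × 0.00072) = 2.94 × 10^-6 M
pOH = −log(2.94 × 10^-6) = 5.53; pH = 14.00 − 5.53 = 8.47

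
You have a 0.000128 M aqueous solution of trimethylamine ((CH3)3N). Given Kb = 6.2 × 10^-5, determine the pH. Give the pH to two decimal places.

(CH3)3N + H2O ⇌ (CH3)3NH+ + OH-
Kb = x²/(0.000128 − x) = 6.2 × 10^-5
x is not negligible relative to C₀; solve x² + 6.2e-05·x − 7.94e-09 = 0.
x = [−6.2e-05 + √(6.2e-05² + 3.17e-08)]/2 = 6.33 × 10^-5 M
pOH = 4.20, so pH = 14.00 − pOH = 9.80

pH = 9.80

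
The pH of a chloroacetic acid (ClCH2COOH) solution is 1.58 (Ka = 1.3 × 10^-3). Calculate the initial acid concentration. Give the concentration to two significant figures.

[H+] = 10^(-1.58) = 2.63 × 10^-2 M = x
Ka = x²/(C₀ − x) ⇒ C₀ = x + x²/Ka
C₀ = 2.63 × 10^-2 + (2.63 × 10^-2)²/(1.3 × 10^-3) = 5.58 × 10^-1 M

C₀ = 5.6 × 10^-1 M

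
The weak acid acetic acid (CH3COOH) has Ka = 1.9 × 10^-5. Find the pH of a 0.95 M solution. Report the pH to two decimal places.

CH3COOH ⇌ CH3COO- + H+
From the ICE table, Ka = [H+]²/(0.95 − [H+]) = 1.9 × 10^-5.
Assume [H+] ≪ 0.95: [H+] ≈ √(1.9 × 10^-5 × 0.95) = 4.25 × 10^-3 M
Check: 0.45% ionized — well under 5%, approximation valid.
pH = −log[H+] = −log(4.25 × 10^-3) = 2.37

pH = 2.37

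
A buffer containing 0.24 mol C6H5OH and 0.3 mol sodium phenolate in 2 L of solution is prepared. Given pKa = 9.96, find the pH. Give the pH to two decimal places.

pH = 10.06

Henderson–Hasselbalch: pH = pKa + log([C6H5O-]/[C6H5OH]) = 9.96 + log(0.3/0.24)
pH = 9.96 + (+0.097) = 10.06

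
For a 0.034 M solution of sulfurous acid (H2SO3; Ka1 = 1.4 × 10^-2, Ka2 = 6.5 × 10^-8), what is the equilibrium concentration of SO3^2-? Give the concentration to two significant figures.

First ionization gives [H+] ≈ [HSO3-] = 1.59 × 10^-2 M.
Second step: Ka2 = [H+][SO3^2-]/[HSO3-] ≈ [SO3^2-] (since [H+] ≈ [HSO3-]).
So [SO3^2-] ≈ Ka2.

6.5 × 10^-8 M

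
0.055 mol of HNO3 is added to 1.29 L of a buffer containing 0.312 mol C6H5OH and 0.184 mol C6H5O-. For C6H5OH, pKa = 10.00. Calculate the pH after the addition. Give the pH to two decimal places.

pH = 9.55

After neutralization: n(C6H5OH) = 0.367 mol, n(C6H5O-) = 0.129 mol.
pH = pKa + log(n_C6H5O-/n_C6H5OH) = 10.00 + log(0.129/0.367) = 10.00 + (-0.454)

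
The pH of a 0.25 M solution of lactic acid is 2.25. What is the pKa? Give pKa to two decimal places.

[H+] = 10^(-2.25) = 5.62 × 10^-3 M
At equilibrium [HA] = 0.25 − 5.62 × 10^-3 = 2.44 × 10^-1 M
Ka = [H+][A-]/[HA] = (5.62 × 10^-3)² / 2.44 × 10^-1 = 1.29 × 10^-4
pKa = -log(1.29 × 10^-4) = 3.89

pKa = 3.89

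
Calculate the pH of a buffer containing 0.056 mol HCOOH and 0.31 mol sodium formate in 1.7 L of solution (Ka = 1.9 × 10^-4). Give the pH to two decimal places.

pKa = −log(1.9 × 10^-4) = 3.721
Using pH = pKa + log([base]/[acid]) with [base]/[acid] = 0.31/0.056:
pH = 3.721 + (+0.743) = 4.46

pH = 4.46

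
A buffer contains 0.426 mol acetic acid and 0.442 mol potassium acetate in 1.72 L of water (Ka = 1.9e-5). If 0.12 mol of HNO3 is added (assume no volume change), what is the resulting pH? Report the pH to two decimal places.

After neutralization: n(CH3COOH) = 0.546 mol, n(CH3COO-) = 0.322 mol.
pKa = −log(1.9 × 10^-5) = 4.721
pH = pKa + log([A⁻]/[HA]) = 4.721 + log(0.322/0.546) = 4.721 -0.229

pH = 4.49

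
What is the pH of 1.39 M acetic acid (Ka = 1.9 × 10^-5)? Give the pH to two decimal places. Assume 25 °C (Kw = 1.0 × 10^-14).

pH = 2.29

CH3COOH ⇌ CH3COO- + H+
Ka = [H+]²/(1.39 − [H+]) = 1.9 × 10^-5
Neglecting [H+] in the denominator: [H+] = √(1.9 × 10^-5 × 1.39) = 5.14 × 10^-3 M
([H+]/C₀ = 0.37% < 5%, so the approximation holds.)
pH = −log[H+] = −log(5.14 × 10^-3) = 2.29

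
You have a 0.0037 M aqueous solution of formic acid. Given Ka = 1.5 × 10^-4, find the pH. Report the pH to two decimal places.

pH = 3.17

HCOOH ⇌ HCOO- + H+
Ka = [H+]²/(0.0037 − [H+]) = 1.5 × 10^-4
[H+] is not negligible relative to C₀; solve [H+]² + 0.00015·[H+] − 5.55e-07 = 0.
[H+] = [−0.00015 + √(0.00015² + 2.22e-06)]/2 = 6.74 × 10^-4 M
pH = −log[H+] = −log(6.74 × 10^-4) = 3.17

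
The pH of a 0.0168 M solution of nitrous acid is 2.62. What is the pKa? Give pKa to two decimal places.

[H+] = 10^(-2.62) = 2.40 × 10^-3 M
At equilibrium [HA] = 0.0168 − 2.40 × 10^-3 = 1.44 × 10^-2 M
Ka = [H+][A-]/[HA] = (2.40 × 10^-3)² / 1.44 × 10^-2 = 4.00 × 10^-4
pKa = -log(4.00 × 10^-4) = 3.40

pKa = 3.40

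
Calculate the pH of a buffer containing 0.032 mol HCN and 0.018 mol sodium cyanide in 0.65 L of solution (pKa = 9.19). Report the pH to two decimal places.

Henderson–Hasselbalch: pH = pKa + log([CN-]/[HCN]) = 9.19 + log(0.018/0.032)
pH = 9.19 + (-0.250) = 8.94

pH = 8.94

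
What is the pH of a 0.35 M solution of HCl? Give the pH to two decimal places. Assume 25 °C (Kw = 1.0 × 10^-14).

pH = 0.46

HCl is a strong acid and dissociates completely, so [H+] = 0.35 M.
pH = -log(0.35) = 0.46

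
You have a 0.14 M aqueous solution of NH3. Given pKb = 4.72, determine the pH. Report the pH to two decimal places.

NH3 + H2O ⇌ NH4+ + OH-
Kb = 10^(−4.72) = 1.91 × 10^-5
Kb = [OH-]²/(0.14 − [OH-]) = 1.91 × 10^-5
Assume [OH-] ≪ 0.14: [OH-] ≈ √(1.91 × 10^-5 × 0.14) = 1.64 × 10^-3 M
Check: 1.2% ionized — well under 5%, approximation valid.
pOH = −log(1.64 × 10^-3) = 2.79; pH = 14.00 − 2.79 = 11.21

pH = 11.21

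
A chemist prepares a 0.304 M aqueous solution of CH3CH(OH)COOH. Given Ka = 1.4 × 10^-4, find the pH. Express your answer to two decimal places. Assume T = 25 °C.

pH = 2.19

CH3CH(OH)COOH ⇌ CH3CH(OH)COO- + H+
Let x = [H+] at equilibrium. Ka = x²/(0.304 − x).
Since Ka ≪ C₀, x ≈ √(Ka·C₀) = 6.52 × 10^-3 M.
(x/C₀ = 2.1% < 5%, so the approximation holds.)
pH = −log[H+] = −log(6.52 × 10^-3) = 2.19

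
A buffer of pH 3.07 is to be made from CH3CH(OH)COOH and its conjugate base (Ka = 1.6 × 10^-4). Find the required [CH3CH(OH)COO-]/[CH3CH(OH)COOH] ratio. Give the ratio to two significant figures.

pKa = -log(1.6 × 10^-4) = 3.796
pH = pKa + log(r) ⇒ log(r) = 3.07 − 3.796 = -0.726
r = [CH3CH(OH)COO-]/[CH3CH(OH)COOH] = 10^(-0.726) = 0.188

ratio = 0.19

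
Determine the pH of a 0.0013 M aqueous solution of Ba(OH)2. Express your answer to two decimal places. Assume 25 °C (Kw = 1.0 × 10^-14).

pH = 11.41

Ba(OH)2 is a strong base (each formula unit releases 2 OH-); [OH-] = 0.0026 M.
pOH = -log(0.0026) = 2.59
pH = 14.00 - 2.59 = 11.41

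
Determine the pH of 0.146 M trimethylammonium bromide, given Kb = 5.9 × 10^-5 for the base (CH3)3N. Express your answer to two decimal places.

pH = 5.30

(CH3)3NH+ is the conjugate acid of the weak base (CH3)3N.
Ka = Kw/Kb = 1.0×10^-14 / 5.9 × 10^-5 = 1.69 × 10^-10
Ka = x²/(0.146 − x) = 1.69 × 10^-10
Since Ka ≪ C₀, x ≈ √(Ka·C₀) = 4.97 × 10^-6 M.
(x/C₀ = 0.0034% < 5%, so the approximation holds.)
pH = −log(4.97 × 10^-6) = 5.30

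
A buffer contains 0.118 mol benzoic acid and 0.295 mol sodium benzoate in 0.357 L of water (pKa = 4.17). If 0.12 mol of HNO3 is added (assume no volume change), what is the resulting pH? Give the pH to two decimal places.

Added H+ converts C6H5COO- to C6H5COOH: C6H5COOH → 0.238 mol, C6H5COO- → 0.175 mol.
Henderson–Hasselbalch with mole ratio 0.175/0.238: pH = 4.17 + (-0.134)

pH = 4.04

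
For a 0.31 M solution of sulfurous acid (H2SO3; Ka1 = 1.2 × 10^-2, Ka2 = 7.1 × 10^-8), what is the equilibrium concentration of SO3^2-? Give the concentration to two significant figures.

7.1 × 10^-8 M

First ionization gives [H+] ≈ [HSO3-] = 5.53 × 10^-2 M.
Second step: Ka2 = [H+][SO3^2-]/[HSO3-] ≈ [SO3^2-] (since [H+] ≈ [HSO3-]).
So [SO3^2-] ≈ Ka2.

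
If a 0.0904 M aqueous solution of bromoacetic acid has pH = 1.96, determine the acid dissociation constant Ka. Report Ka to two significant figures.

[H+] = 10^(-1.96) = 1.10 × 10^-2 M
At equilibrium [HA] = 0.0904 − 1.10 × 10^-2 = 7.94 × 10^-2 M
Ka = [H+][A-]/[HA] = (1.10 × 10^-2)² / 7.94 × 10^-2 = 1.5 × 10^-3

Ka = 1.5 × 10^-3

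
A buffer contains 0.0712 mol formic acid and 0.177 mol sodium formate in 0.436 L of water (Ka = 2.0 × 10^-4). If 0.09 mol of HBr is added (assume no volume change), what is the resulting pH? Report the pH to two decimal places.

pH = 3.43

Added H+ converts HCOO- to HCOOH: HCOOH → 0.161 mol, HCOO- → 0.087 mol.
pKa = −log(2.0 × 10^-4) = 3.699
pH = pKa + log(n_HCOO-/n_HCOOH) = 3.699 + log(0.087/0.161) = 3.699 + (-0.267)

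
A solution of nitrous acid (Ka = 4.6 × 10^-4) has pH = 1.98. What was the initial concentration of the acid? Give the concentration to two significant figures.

[H+] = 10^(-1.98) = 1.05 × 10^-2 M = x
Ka = x²/(C₀ − x) ⇒ C₀ = x + x²/Ka
C₀ = 1.05 × 10^-2 + (1.05 × 10^-2)²/(4.6 × 10^-4) = 2.50 × 10^-1 M

C₀ = 2.5 × 10^-1 M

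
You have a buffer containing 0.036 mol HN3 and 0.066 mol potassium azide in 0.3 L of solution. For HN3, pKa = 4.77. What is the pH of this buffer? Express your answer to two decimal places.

pH = 5.03

Henderson–Hasselbalch: pH = pKa + log([N3-]/[HN3]) = 4.77 + log(0.066/0.036)
pH = 4.77 + (+0.263) = 5.03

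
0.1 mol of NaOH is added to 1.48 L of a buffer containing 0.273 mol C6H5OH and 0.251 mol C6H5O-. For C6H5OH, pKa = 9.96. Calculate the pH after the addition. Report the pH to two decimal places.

pH = 10.27

After neutralization: n(C6H5OH) = 0.173 mol, n(C6H5O-) = 0.351 mol.
Henderson–Hasselbalch with mole ratio 0.351/0.173: pH = 9.96 + (+0.307)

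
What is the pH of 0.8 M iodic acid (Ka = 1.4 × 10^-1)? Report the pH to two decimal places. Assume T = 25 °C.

pH = 0.57

HIO3 ⇌ IO3- + H+
From the ICE table, Ka = [H+]²/(0.8 − [H+]) = 1.4 × 10^-1.
The 5% rule fails; solving [H+]² + Ka·[H+] − Ka·C₀ = 0 exactly:
[H+] = (−Ka + √(Ka² + 4·Ka·C₀))/2 = 2.72 × 10^-1 M
pH = −log[H+] = −log(2.72 × 10^-1) = 0.57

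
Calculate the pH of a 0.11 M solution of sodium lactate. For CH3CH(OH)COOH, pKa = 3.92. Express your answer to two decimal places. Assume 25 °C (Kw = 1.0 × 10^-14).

CH3CH(OH)COO- is the conjugate base of the weak acid CH3CH(OH)COOH.
Ka = 10^(−3.92) = 1.20 × 10^-4
Kb = Kw/Ka = 1.0×10^-14 / 1.20 × 10^-4 = 8.33 × 10^-11
From the ICE table, Kb = x²/(0.11 − x) = 8.33 × 10^-11.
Assume x ≪ 0.11: x ≈ √(8.33 × 10^-11 × 0.11) = 3.03 × 10^-6 M
(x/C₀ = 0.0028% < 5%, so the approximation holds.)
pOH = −log(3.03 × 10^-6) = 5.52; pH = 14.00 − 5.52 = 8.48

pH = 8.48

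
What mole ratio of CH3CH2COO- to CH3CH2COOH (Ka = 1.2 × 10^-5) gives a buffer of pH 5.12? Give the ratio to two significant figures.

pKa = -log(1.2 × 10^-5) = 4.921
pH = pKa + log(r) ⇒ log(r) = 5.12 − 4.921 = +0.199
r = [CH3CH2COO-]/[CH3CH2COOH] = 10^(+0.199) = 1.58

ratio = 1.6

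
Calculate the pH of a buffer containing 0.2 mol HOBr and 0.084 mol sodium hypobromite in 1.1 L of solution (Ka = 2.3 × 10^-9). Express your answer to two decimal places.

pH = 8.26

pKa = −log(2.3 × 10^-9) = 8.638
Using pH = pKa + log([base]/[acid]) with [base]/[acid] = 0.084/0.2:
pH = 8.638 + (-0.377) = 8.26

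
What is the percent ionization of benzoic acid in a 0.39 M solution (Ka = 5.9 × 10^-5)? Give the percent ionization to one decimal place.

C6H5COOH ⇌ C6H5COO- + H+; let x = [H+] at equilibrium.
x ≈ √(Ka·C₀) = √(5.9 × 10^-5 × 0.39) = 4.80 × 10^-3 M
% ionization = x/C₀ × 100% = 4.80 × 10^-3/0.39 × 100% = 1.2%

1.2%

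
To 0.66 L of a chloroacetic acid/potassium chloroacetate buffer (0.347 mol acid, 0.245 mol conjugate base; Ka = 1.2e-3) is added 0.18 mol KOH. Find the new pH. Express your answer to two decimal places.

After neutralization: n(ClCH2COOH) = 0.167 mol, n(ClCH2COO-) = 0.425 mol.
pKa = −log(1.2 × 10^-3) = 2.921
pH = pKa + log([A⁻]/[HA]) = 2.921 + log(0.425/0.167) = 2.921 +0.406

pH = 3.33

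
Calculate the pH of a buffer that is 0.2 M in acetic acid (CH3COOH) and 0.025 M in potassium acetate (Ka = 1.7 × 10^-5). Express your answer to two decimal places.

pKa = −log(1.7 × 10^-5) = 4.770
Henderson–Hasselbalch: pH = pKa + log([CH3COO-]/[CH3COOH]) = 4.770 + log(0.025/0.2)
pH = 4.770 + (-0.903) = 3.87

pH = 3.87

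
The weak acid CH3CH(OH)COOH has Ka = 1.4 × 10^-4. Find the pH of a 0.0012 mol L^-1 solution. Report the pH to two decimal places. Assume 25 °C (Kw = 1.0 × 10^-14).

CH3CH(OH)COOH ⇌ CH3CH(OH)COO- + H+
From the ICE table, Ka = [H+]²/(0.0012 − [H+]) = 1.4 × 10^-4.
The 5% rule fails; solving [H+]² + Ka·[H+] − Ka·C₀ = 0 exactly:
[H+] = [−0.00014 + √(0.00014² + 6.72e-07)]/2 = 3.46 × 10^-4 M
pH = −log(3.46 × 10^-4) = 3.46

pH = 3.46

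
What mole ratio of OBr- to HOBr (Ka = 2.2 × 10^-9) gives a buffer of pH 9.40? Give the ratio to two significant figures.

pKa = -log(2.2 × 10^-9) = 8.658
pH = pKa + log(r) ⇒ log(r) = 9.40 − 8.658 = +0.742
r = [OBr-]/[HOBr] = 10^(+0.742) = 5.52

ratio = 5.5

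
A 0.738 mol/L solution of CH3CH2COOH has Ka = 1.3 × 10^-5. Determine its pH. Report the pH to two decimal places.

CH3CH2COOH ⇌ CH3CH2COO- + H+
From the ICE table, Ka = [H+]²/(0.738 − [H+]) = 1.3 × 10^-5.
Assume [H+] ≪ 0.738: [H+] ≈ √(1.3 × 10^-5 × 0.738) = 3.10 × 10^-3 M
pH = −log[H+] = −log(3.10 × 10^-3) = 2.51

pH = 2.51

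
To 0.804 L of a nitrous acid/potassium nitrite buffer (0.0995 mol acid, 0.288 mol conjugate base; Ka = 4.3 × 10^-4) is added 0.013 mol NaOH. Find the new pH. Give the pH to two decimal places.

pH = 3.91

After neutralization: n(HNO2) = 0.0865 mol, n(NO2-) = 0.301 mol.
pKa = −log(4.3 × 10^-4) = 3.367
pH = pKa + log(n_NO2-/n_HNO2) = 3.367 + log(0.301/0.0865) = 3.367 + (+0.542)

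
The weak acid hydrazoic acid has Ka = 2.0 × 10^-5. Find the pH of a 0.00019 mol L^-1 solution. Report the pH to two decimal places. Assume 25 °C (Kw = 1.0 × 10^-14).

pH = 4.28

HN3 ⇌ N3- + H+
From the ICE table, Ka = [H+]²/(0.00019 − [H+]) = 2.0 × 10^-5.
[H+] is not negligible relative to C₀; solve [H+]² + 2e-05·[H+] − 3.8e-09 = 0.
[H+] = [−2e-05 + √(2e-05² + 1.52e-08)]/2 = 5.24 × 10^-5 M
pH = −log[H+] = −log(5.24 × 10^-5) = 4.28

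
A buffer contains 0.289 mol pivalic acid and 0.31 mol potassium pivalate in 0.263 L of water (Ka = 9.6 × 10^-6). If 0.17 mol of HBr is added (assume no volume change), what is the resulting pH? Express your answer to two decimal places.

pH = 4.50

After neutralization: n((CH3)3CCOOH) = 0.459 mol, n((CH3)3CCOO-) = 0.14 mol.
pKa = −log(9.6 × 10^-6) = 5.018
Henderson–Hasselbalch with mole ratio 0.14/0.459: pH = 5.018 + (-0.516)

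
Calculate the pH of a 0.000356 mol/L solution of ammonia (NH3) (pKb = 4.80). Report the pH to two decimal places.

NH3 + H2O ⇌ NH4+ + OH-
Kb = 10^(−4.80) = 1.58 × 10^-5
Kb = [OH-]²/(0.000356 − [OH-]) = 1.58 × 10^-5
[OH-] is not negligible relative to C₀; solve [OH-]² + 1.58e-05·[OH-] − 5.62e-09 = 0.
[OH-] = (−Kb + √(Kb² + 4·Kb·C₀))/2 = 6.75 × 10^-5 M
pOH = −log(6.75 × 10^-5) = 4.17; pH = 14.00 − 4.17 = 9.83

pH = 9.83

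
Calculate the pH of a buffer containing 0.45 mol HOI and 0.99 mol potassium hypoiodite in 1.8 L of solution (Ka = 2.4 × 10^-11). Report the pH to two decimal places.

pKa = −log(2.4 × 10^-11) = 10.620
Henderson–Hasselbalch: pH = pKa + log([OI-]/[HOI]) = 10.620 + log(0.99/0.45)
pH = 10.620 + (+0.342) = 10.96

pH = 10.96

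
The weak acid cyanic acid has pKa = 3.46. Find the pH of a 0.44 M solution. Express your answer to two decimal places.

pH = 1.91

HOCN ⇌ OCN- + H+
Ka = 10^(−3.46) = 3.47 × 10^-4
Ka = [H+]²/(0.44 − [H+]) = 3.47 × 10^-4
Neglecting [H+] in the denominator: [H+] = √(3.47 × 10^-4 × 0.44) = 1.24 × 10^-2 M
([H+]/C₀ = 2.8% < 5%, so the approximation holds.)
pH = −log(1.24 × 10^-2) = 1.91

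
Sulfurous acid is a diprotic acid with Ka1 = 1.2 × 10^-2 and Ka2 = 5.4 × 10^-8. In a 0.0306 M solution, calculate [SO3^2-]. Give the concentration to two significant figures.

5.4 × 10^-8 M

First ionization gives [H+] ≈ [HSO3-] = 1.41 × 10^-2 M.
Second step: Ka2 = [H+][SO3^2-]/[HSO3-] ≈ [SO3^2-] (since [H+] ≈ [HSO3-]).
So [SO3^2-] ≈ Ka2.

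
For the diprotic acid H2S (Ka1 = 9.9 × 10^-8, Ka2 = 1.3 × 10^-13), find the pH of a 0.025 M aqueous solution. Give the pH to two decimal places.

Ka1 ≫ Ka2, so treat the first dissociation as the only significant source of H+.
Ka1 = x²/(0.025 − x) = 9.9 × 10^-8
x ≈ √(9.9 × 10^-8 × 0.025) = 4.97 × 10^-5 M
pH = −log(4.97 × 10^-5) = 4.30

pH = 4.30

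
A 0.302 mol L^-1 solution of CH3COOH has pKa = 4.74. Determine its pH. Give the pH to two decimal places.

pH = 2.63

CH3COOH ⇌ CH3COO- + H+
Ka = 10^(−4.74) = 1.82 × 10^-5
From the ICE table, Ka = [H+]²/(0.302 − [H+]) = 1.82 × 10^-5.
Assume [H+] ≪ 0.302: [H+] ≈ √(1.82 × 10^-5 × 0.302) = 2.34 × 10^-3 M
pH = −log[H+] = −log(2.34 × 10^-3) = 2.63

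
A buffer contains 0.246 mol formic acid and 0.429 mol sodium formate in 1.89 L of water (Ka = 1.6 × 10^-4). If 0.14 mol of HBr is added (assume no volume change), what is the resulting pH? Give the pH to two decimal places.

pH = 3.67

Added H+ converts HCOO- to HCOOH: HCOOH → 0.386 mol, HCOO- → 0.289 mol.
pKa = −log(1.6 × 10^-4) = 3.796
Henderson–Hasselbalch with mole ratio 0.289/0.386: pH = 3.796 + (-0.126)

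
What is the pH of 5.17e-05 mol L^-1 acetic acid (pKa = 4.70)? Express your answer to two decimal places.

CH3COOH ⇌ CH3COO- + H+
Ka = 10^(−4.70) = 2.00 × 10^-5
From the ICE table, Ka = x²/(5.17e-05 − x) = 2.00 × 10^-5.
x is not negligible relative to C₀; solve x² + 2e-05·x − 1.03e-09 = 0.
x = [−2e-05 + √(2e-05² + 4.14e-09)]/2 = 2.37 × 10^-5 M
pH = −log(2.37 × 10^-5) = 4.63

pH = 4.63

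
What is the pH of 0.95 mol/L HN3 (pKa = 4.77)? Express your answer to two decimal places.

HN3 ⇌ N3- + H+
Ka = 10^(−4.77) = 1.70 × 10^-5
From the ICE table, Ka = [H+]²/(0.95 − [H+]) = 1.70 × 10^-5.
Neglecting [H+] in the denominator: [H+] = √(1.70 × 10^-5 × 0.95) = 4.02 × 10^-3 M
([H+]/C₀ = 0.42% < 5%, so the approximation holds.)
pH = −log[H+] = −log(4.02 × 10^-3) = 2.40

pH = 2.40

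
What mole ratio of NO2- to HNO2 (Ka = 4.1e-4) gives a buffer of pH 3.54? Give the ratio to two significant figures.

ratio = 1.4

pKa = -log(4.1 × 10^-4) = 3.387
pH = pKa + log(r) ⇒ log(r) = 3.54 − 3.387 = +0.153
r = [NO2-]/[HNO2] = 10^(+0.153) = 1.42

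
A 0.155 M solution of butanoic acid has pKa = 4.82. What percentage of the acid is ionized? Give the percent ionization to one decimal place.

1.0%

CH3(CH2)2COOH ⇌ CH3(CH2)2COO- + H+; let x = [H+] at equilibrium.
Ka = 10^(−4.82) = 1.51 × 10^-5
x ≈ √(Ka·C₀) = √(1.51 × 10^-5 × 0.155) = 1.53 × 10^-3 M
% ionization = x/C₀ × 100% = 1.53 × 10^-3/0.155 × 100% = 1.0%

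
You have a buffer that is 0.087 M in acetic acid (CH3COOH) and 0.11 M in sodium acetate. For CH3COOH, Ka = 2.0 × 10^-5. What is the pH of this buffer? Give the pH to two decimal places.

pKa = −log(2.0 × 10^-5) = 4.699
Using pH = pKa + log([base]/[acid]) with [base]/[acid] = 0.11/0.087:
pH = 4.699 + (+0.102) = 4.80

pH = 4.80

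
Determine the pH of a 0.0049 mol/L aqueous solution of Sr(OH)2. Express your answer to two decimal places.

Sr(OH)2 is a strong base (each formula unit releases 2 OH-); [OH-] = 0.0098 M.
pOH = -log(0.0098) = 2.01
pH = 14.00 - 2.01 = 11.99

pH = 11.99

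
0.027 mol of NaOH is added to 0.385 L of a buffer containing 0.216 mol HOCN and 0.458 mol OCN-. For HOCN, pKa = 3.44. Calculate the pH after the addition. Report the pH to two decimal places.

After neutralization: n(HOCN) = 0.189 mol, n(OCN-) = 0.485 mol.
pH = pKa + log([A⁻]/[HA]) = 3.44 + log(0.485/0.189) = 3.44 +0.409

pH = 3.85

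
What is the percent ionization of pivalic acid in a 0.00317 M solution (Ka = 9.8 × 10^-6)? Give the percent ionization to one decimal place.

5.4%

(CH3)3CCOOH ⇌ (CH3)3CCOO- + H+; let x = [H+] at equilibrium.
Ka = x²/(C₀ − x); solving the quadratic gives x = 1.71 × 10^-4 M.
Fraction ionized = 1.71 × 10^-4 / 0.00317 = 0.0539 → 5.4%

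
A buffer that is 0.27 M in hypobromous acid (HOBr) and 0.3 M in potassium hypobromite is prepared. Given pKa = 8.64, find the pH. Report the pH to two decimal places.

pH = 8.69

Using pH = pKa + log([base]/[acid]) with [base]/[acid] = 0.3/0.27:
pH = 8.64 + (+0.046) = 8.69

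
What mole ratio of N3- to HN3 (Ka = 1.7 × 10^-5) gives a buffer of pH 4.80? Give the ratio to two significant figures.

ratio = 1.1

pKa = -log(1.7 × 10^-5) = 4.770
pH = pKa + log(r) ⇒ log(r) = 4.80 − 4.770 = +0.030
r = [N3-]/[HN3] = 10^(+0.030) = 1.07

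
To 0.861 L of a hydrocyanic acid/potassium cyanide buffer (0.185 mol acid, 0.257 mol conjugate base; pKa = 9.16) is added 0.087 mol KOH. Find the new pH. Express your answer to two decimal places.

pH = 9.71

OH- converts HCN to CN-: HCN → 0.098 mol, CN- → 0.344 mol.
pH = pKa + log([A⁻]/[HA]) = 9.16 + log(0.344/0.098) = 9.16 +0.545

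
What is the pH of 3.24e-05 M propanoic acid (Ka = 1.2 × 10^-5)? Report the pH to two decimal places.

pH = 4.84

CH3CH2COOH ⇌ CH3CH2COO- + H+
Ka = [H+]²/(3.24e-05 − [H+]) = 1.2 × 10^-5
[H+] is not negligible relative to C₀; solve [H+]² + 1.2e-05·[H+] − 3.89e-10 = 0.
[H+] = (−Ka + √(Ka² + 4·Ka·C₀))/2 = 1.46 × 10^-5 M
pH = −log(1.46 × 10^-5) = 4.84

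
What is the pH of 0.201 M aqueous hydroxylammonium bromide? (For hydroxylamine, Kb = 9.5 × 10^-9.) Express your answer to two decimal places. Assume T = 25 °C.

NH3OH+ is the conjugate acid of the weak base NH2OH.
Ka = Kw/Kb = 1.0×10^-14 / 9.5 × 10^-9 = 1.05 × 10^-6
From the ICE table, Ka = [H+]²/(0.201 − [H+]) = 1.05 × 10^-6.
Assume [H+] ≪ 0.201: [H+] ≈ √(1.05 × 10^-6 × 0.201) = 4.59 × 10^-4 M
([H+]/C₀ = 0.23% < 5%, so the approximation holds.)
pH = −log(4.59 × 10^-4) = 3.34

pH = 3.34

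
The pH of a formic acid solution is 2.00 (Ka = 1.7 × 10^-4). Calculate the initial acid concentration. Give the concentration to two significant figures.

[H+] = 10^(-2.00) = 1.00 × 10^-2 M = x
Ka = x²/(C₀ − x) ⇒ C₀ = x + x²/Ka
C₀ = 1.00 × 10^-2 + (1.00 × 10^-2)²/(1.7 × 10^-4) = 5.98 × 10^-1 M

C₀ = 6.0 × 10^-1 M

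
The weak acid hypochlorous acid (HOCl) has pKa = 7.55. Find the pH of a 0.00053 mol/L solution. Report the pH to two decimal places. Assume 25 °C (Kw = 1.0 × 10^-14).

pH = 5.41

HOCl ⇌ OCl- + H+
Ka = 10^(−7.55) = 2.82 × 10^-8
From the ICE table, Ka = x²/(0.00053 − x) = 2.82 × 10^-8.
Since Ka ≪ C₀, x ≈ √(Ka·C₀) = 3.87 × 10^-6 M.
pH = −log[H+] = −log(3.87 × 10^-6) = 5.41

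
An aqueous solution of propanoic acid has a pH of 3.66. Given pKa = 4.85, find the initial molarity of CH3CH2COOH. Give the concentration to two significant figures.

C₀ = 3.6 × 10^-3 M

[H+] = 10^(-3.66) = 2.19 × 10^-4 M = x
Ka = 10^(−4.85) = 1.41 × 10^-5
Ka = x²/(C₀ − x) ⇒ C₀ = x + x²/Ka
C₀ = 2.19 × 10^-4 + (2.19 × 10^-4)²/(1.41 × 10^-5) = 3.62 × 10^-3 M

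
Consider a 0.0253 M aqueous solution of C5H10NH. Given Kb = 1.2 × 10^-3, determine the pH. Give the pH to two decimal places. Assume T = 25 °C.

C5H10NH + H2O ⇌ C5H10NH2+ + OH-
Kb = [OH-]²/(0.0253 − [OH-]) = 1.2 × 10^-3
The 5% rule fails; solving [OH-]² + Kb·[OH-] − Kb·C₀ = 0 exactly:
[OH-] = [−0.0012 + √(0.0012² + 0.000121)]/2 = 4.94 × 10^-3 M
pOH = 2.31, so pH = 14.00 − pOH = 11.69

pH = 11.69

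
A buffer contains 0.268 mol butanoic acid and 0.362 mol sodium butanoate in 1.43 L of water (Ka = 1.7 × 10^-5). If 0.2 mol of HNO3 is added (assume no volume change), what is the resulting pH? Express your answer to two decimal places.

pH = 4.31

After neutralization: n(CH3(CH2)2COOH) = 0.468 mol, n(CH3(CH2)2COO-) = 0.162 mol.
pKa = −log(1.7 × 10^-5) = 4.770
pH = pKa + log(n_CH3(CH2)2COO-/n_CH3(CH2)2COOH) = 4.770 + log(0.162/0.468) = 4.770 + (-0.461)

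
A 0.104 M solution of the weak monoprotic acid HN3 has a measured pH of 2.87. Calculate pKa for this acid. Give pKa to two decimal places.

[H+] = 10^(-2.87) = 1.35 × 10^-3 M
At equilibrium [HA] = 0.104 − 1.35 × 10^-3 = 1.03 × 10^-1 M
Ka = [H+][A-]/[HA] = (1.35 × 10^-3)² / 1.03 × 10^-1 = 1.77 × 10^-5
pKa = -log(1.77 × 10^-5) = 4.75

pKa = 4.75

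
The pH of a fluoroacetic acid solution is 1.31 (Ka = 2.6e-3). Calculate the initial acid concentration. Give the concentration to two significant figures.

[H+] = 10^(-1.31) = 4.90 × 10^-2 M = x
Ka = x²/(C₀ − x) ⇒ C₀ = x + x²/Ka
C₀ = 4.90 × 10^-2 + (4.90 × 10^-2)²/(2.6 × 10^-3) = 9.72 × 10^-1 M

C₀ = 9.7 × 10^-1 M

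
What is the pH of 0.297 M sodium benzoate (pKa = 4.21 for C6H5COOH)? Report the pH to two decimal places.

pH = 8.84

C6H5COO- is the conjugate base of the weak acid C6H5COOH.
Ka = 10^(−4.21) = 6.17 × 10^-5
Kb = Kw/Ka = 1.0×10^-14 / 6.17 × 10^-5 = 1.62 × 10^-10
Kb = x²/(0.297 − x) = 1.62 × 10^-10
Assume x ≪ 0.297: x ≈ √(1.62 × 10^-10 × 0.297) = 6.94 × 10^-6 M
pOH = −log(6.94 × 10^-6) = 5.16; pH = 14.00 − 5.16 = 8.84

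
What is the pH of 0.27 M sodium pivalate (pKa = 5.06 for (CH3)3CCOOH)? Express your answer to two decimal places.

(CH3)3CCOO- is the conjugate base of the weak acid (CH3)3CCOOH.
Ka = 10^(−5.06) = 8.71 × 10^-6
Kb = Kw/Ka = 1.0×10^-14 / 8.71 × 10^-6 = 1.15 × 10^-9
Let x = [OH-] at equilibrium. Kb = x²/(0.27 − x).
Neglecting x in the denominator: x = √(1.15 × 10^-9 × 0.27) = 1.76 × 10^-5 M
pOH = 4.75, so pH = 14.00 − pOH = 9.25

pH = 9.25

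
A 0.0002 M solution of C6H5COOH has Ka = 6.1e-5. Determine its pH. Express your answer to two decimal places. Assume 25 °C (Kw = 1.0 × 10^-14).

C6H5COOH ⇌ C6H5COO- + H+
From the ICE table, Ka = [H+]²/(0.0002 − [H+]) = 6.1 × 10^-5.
Here C₀/Ka ≈ 3.28, so the small-[H+] approximation fails. Use the quadratic:
[H+] = (−Ka + √(Ka² + 4·Ka·C₀))/2 = 8.41 × 10^-5 M
pH = −log(8.41 × 10^-5) = 4.08

pH = 4.08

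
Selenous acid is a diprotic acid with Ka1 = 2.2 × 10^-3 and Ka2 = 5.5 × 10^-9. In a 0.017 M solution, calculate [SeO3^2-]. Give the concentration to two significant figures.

5.5 × 10^-9 M

First ionization gives [H+] ≈ [HSeO3-] = 5.11 × 10^-3 M.
Second step: Ka2 = [H+][SeO3^2-]/[HSeO3-] ≈ [SeO3^2-] (since [H+] ≈ [HSeO3-]).
So [SeO3^2-] ≈ Ka2.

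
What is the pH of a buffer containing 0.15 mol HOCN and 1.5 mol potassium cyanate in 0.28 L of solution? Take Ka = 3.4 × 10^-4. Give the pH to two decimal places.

pKa = −log(3.4 × 10^-4) = 3.469
Henderson–Hasselbalch: pH = pKa + log([OCN-]/[HOCN]) = 3.469 + log(1.5/0.15)
pH = 3.469 + (+1.000) = 4.47

pH = 4.47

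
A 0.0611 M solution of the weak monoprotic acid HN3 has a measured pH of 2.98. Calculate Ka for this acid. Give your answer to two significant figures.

[H+] = 10^(-2.98) = 1.05 × 10^-3 M
At equilibrium [HA] = 0.0611 − 1.05 × 10^-3 = 6.00 × 10^-2 M
Ka = [H+][A-]/[HA] = (1.05 × 10^-3)² / 6.00 × 10^-2 = 1.8 × 10^-5

Ka = 1.8 × 10^-5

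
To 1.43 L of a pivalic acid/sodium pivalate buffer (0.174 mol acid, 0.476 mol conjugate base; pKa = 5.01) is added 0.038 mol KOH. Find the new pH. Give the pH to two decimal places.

pH = 5.59

After neutralization: n((CH3)3CCOOH) = 0.136 mol, n((CH3)3CCOO-) = 0.514 mol.
pH = pKa + log(n_(CH3)3CCOO-/n_(CH3)3CCOOH) = 5.01 + log(0.514/0.136) = 5.01 + (+0.577)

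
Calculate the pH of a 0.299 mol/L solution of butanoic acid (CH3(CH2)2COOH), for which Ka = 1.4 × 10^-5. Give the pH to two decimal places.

CH3(CH2)2COOH ⇌ CH3(CH2)2COO- + H+
From the ICE table, Ka = [H+]²/(0.299 − [H+]) = 1.4 × 10^-5.
Since Ka ≪ C₀, [H+] ≈ √(Ka·C₀) = 2.05 × 10^-3 M.
([H+]/C₀ = 0.68% < 5%, so the approximation holds.)
pH = −log[H+] = −log(2.05 × 10^-3) = 2.69

pH = 2.69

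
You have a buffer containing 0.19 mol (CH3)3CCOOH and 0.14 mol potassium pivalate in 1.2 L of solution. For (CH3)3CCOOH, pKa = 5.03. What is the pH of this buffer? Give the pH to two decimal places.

pH = pKa + log([A⁻]/[HA]) = 5.03 + log(0.14/0.19)
pH = 5.03 + (-0.133) = 4.90

pH = 4.90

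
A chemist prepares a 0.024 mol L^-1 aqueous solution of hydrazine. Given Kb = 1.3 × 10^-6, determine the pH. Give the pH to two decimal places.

pH = 10.25

N2H4 + H2O ⇌ N2H5+ + OH-
Kb = [OH-]²/(0.024 − [OH-]) = 1.3 × 10^-6
Since Kb ≪ C₀, [OH-] ≈ √(Kb·C₀) = 1.77 × 10^-4 M.
Check: 0.74% ionized — well under 5%, approximation valid.
pOH = −log(1.77 × 10^-4) = 3.75; pH = 14.00 − 3.75 = 10.25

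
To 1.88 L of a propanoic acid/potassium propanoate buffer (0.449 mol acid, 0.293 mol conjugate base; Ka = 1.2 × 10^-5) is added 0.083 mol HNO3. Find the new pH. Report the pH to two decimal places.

After neutralization: n(CH3CH2COOH) = 0.532 mol, n(CH3CH2COO-) = 0.21 mol.
pKa = −log(1.2 × 10^-5) = 4.921
pH = pKa + log([A⁻]/[HA]) = 4.921 + log(0.21/0.532) = 4.921 -0.404

pH = 4.52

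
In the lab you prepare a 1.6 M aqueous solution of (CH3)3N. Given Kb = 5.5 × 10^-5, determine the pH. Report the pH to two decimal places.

(CH3)3N + H2O ⇌ (CH3)3NH+ + OH-
Kb = [OH-]²/(1.6 − [OH-]) = 5.5 × 10^-5
Assume [OH-] ≪ 1.6: [OH-] ≈ √(5.5 × 10^-5 × 1.6) = 9.38 × 10^-3 M
([OH-]/C₀ = 0.59% < 5%, so the approximation holds.)
pOH = −log(9.38 × 10^-3) = 2.03; pH = 14.00 − 2.03 = 11.97

pH = 11.97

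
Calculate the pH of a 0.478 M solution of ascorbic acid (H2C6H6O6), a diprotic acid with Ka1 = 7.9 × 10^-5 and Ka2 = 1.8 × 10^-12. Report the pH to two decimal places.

Ka1 ≫ Ka2, so treat the first dissociation as the only significant source of H+.
Ka1 = x²/(0.478 − x) = 7.9 × 10^-5
x ≈ √(7.9 × 10^-5 × 0.478) = 6.15 × 10^-3 M
pH = −log(6.15 × 10^-3) = 2.21

pH = 2.21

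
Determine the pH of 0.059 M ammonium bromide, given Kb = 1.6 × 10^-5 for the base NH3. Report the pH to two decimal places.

pH = 5.22

NH4+ is the conjugate acid of the weak base NH3.
Ka = Kw/Kb = 1.0×10^-14 / 1.6 × 10^-5 = 6.25 × 10^-10
Ka = [H+]²/(0.059 − [H+]) = 6.25 × 10^-10
Neglecting [H+] in the denominator: [H+] = √(6.25 × 10^-10 × 0.059) = 6.07 × 10^-6 M
pH = −log(6.07 × 10^-6) = 5.22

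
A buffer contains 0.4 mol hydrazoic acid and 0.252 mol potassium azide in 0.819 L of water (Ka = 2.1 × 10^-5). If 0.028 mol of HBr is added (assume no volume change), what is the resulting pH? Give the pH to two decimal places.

pH = 4.40

After neutralization: n(HN3) = 0.428 mol, n(N3-) = 0.224 mol.
pKa = −log(2.1 × 10^-5) = 4.678
pH = pKa + log(n_N3-/n_HN3) = 4.678 + log(0.224/0.428) = 4.678 + (-0.281)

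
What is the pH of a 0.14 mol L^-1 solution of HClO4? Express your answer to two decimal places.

HClO4 is a strong acid and dissociates completely, so [H+] = 0.14 M.
pH = -log(0.14) = 0.85

pH = 0.85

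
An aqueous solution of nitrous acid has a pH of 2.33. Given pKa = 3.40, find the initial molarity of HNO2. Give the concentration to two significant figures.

C₀ = 6.0 × 10^-2 M

[H+] = 10^(-2.33) = 4.68 × 10^-3 M = x
Ka = 10^(−3.40) = 3.98 × 10^-4
Ka = x²/(C₀ − x) ⇒ C₀ = x + x²/Ka
C₀ = 4.68 × 10^-3 + (4.68 × 10^-3)²/(3.98 × 10^-4) = 5.97 × 10^-2 M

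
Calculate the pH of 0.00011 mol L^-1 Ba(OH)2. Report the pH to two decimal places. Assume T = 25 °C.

Ba(OH)2 is a strong base (each formula unit releases 2 OH-); [OH-] = 0.00022 M.
pOH = -log(0.00022) = 3.66
pH = 14.00 - 3.66 = 10.34

pH = 10.34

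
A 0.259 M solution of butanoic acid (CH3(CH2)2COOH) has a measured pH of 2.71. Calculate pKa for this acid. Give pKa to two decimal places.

pKa = 4.83

[H+] = 10^(-2.71) = 1.95 × 10^-3 M
At equilibrium [HA] = 0.259 − 1.95 × 10^-3 = 2.57 × 10^-1 M
Ka = [H+][A-]/[HA] = (1.95 × 10^-3)² / 2.57 × 10^-1 = 1.48 × 10^-5
pKa = -log(1.48 × 10^-5) = 4.83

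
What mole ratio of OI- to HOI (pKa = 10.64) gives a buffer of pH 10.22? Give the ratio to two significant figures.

pH = pKa + log(r) ⇒ log(r) = 10.22 − 10.64 = -0.42
r = [OI-]/[HOI] = 10^(-0.42) = 0.38

ratio = 0.38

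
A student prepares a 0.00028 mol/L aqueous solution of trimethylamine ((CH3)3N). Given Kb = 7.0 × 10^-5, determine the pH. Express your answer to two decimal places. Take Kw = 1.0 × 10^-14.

(CH3)3N + H2O ⇌ (CH3)3NH+ + OH-
From the ICE table, Kb = [OH-]²/(0.00028 − [OH-]) = 7.0 × 10^-5.
Here C₀/Kb ≈ 4, so the small-[OH-] approximation fails. Use the quadratic:
[OH-] = [−7e-05 + √(7e-05² + 7.84e-08)]/2 = 1.09 × 10^-4 M
pOH = 3.96, so pH = 14.00 − pOH = 10.04

pH = 10.04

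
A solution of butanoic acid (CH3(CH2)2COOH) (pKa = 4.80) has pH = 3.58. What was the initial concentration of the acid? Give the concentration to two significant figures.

[H+] = 10^(-3.58) = 2.63 × 10^-4 M = x
Ka = 10^(−4.80) = 1.58 × 10^-5
Ka = x²/(C₀ − x) ⇒ C₀ = x + x²/Ka
C₀ = 2.63 × 10^-4 + (2.63 × 10^-4)²/(1.58 × 10^-5) = 4.64 × 10^-3 M

C₀ = 4.6 × 10^-3 M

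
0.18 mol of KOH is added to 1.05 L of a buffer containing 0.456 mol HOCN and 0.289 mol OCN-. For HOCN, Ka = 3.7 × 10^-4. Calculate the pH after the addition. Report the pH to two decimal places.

pH = 3.66

After neutralization: n(HOCN) = 0.276 mol, n(OCN-) = 0.469 mol.
pKa = −log(3.7 × 10^-4) = 3.432
pH = pKa + log(n_OCN-/n_HOCN) = 3.432 + log(0.469/0.276) = 3.432 + (+0.230)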